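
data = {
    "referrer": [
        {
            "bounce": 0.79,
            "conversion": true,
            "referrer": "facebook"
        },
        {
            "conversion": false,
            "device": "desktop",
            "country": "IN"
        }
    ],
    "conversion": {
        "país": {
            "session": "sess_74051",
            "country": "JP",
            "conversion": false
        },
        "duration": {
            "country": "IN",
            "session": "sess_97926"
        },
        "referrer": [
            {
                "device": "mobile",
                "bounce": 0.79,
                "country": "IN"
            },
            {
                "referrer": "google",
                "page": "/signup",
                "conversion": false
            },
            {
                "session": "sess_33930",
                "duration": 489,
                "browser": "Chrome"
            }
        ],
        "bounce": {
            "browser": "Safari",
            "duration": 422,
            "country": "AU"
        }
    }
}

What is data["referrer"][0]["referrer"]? "facebook"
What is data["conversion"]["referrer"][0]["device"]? "mobile"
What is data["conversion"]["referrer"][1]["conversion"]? False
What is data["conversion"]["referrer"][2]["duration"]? 489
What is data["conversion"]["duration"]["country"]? "IN"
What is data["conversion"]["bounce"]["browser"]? "Safari"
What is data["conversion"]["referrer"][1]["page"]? "/signup"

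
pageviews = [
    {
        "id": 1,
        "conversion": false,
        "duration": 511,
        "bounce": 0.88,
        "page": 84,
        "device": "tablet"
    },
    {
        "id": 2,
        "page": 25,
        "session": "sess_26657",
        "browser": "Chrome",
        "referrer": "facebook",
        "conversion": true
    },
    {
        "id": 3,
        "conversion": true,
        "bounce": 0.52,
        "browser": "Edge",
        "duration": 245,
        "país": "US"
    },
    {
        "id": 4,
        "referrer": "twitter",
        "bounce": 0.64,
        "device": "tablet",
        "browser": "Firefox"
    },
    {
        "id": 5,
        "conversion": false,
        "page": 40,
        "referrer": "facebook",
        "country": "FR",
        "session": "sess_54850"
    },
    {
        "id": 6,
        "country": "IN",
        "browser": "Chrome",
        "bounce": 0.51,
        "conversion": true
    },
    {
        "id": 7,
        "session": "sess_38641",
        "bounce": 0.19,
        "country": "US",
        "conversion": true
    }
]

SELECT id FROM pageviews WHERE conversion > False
[2, 3, 6, 7]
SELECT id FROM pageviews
[1, 2, 3, 4, 5, 6, 7]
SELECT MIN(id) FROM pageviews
1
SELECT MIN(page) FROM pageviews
25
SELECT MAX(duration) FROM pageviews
511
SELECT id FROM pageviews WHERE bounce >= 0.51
[1, 3, 4, 6]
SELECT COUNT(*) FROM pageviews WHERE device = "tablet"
2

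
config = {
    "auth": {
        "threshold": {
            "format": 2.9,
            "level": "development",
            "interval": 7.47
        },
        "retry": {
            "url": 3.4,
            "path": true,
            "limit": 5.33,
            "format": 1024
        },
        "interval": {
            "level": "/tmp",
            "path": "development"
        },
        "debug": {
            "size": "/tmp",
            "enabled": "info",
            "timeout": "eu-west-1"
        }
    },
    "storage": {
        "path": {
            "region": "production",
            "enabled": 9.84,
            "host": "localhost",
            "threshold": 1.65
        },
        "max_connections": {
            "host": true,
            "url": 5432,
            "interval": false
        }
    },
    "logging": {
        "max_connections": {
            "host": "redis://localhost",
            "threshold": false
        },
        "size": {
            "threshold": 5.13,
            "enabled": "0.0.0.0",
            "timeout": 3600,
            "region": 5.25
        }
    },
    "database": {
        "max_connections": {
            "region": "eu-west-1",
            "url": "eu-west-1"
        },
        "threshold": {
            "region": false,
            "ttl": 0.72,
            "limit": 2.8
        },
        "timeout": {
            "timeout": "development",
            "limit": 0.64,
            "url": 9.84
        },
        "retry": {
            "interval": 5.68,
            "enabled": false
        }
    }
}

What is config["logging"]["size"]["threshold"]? 5.13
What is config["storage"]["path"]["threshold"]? 1.65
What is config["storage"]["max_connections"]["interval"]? False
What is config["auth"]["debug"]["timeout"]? "eu-west-1"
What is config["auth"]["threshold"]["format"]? 2.9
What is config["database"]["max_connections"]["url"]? "eu-west-1"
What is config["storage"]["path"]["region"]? "production"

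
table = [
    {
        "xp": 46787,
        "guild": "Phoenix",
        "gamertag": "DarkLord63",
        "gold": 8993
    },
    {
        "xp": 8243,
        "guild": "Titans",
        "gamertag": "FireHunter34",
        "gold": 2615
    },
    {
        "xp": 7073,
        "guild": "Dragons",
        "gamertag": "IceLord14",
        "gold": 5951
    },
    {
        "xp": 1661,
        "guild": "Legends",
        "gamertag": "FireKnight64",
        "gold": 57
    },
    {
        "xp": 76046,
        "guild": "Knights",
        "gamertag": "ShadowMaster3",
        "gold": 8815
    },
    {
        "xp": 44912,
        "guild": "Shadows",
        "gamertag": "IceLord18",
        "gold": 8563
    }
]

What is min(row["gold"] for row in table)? 57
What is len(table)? 6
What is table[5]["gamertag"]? "IceLord18"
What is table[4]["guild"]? "Knights"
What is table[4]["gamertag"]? "ShadowMaster3"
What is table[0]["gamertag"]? "DarkLord63"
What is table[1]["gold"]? 2615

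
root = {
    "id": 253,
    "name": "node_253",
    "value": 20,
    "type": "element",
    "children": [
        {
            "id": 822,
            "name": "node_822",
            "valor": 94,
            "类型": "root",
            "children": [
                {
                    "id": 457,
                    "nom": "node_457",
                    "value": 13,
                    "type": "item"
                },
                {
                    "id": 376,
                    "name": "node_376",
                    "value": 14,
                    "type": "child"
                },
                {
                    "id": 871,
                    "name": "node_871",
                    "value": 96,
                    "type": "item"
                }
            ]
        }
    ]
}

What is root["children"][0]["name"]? "node_822"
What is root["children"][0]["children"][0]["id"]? 457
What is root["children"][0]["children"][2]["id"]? 871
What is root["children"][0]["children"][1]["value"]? 14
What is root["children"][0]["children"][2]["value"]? 96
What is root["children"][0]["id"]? 822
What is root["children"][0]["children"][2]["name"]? "node_871"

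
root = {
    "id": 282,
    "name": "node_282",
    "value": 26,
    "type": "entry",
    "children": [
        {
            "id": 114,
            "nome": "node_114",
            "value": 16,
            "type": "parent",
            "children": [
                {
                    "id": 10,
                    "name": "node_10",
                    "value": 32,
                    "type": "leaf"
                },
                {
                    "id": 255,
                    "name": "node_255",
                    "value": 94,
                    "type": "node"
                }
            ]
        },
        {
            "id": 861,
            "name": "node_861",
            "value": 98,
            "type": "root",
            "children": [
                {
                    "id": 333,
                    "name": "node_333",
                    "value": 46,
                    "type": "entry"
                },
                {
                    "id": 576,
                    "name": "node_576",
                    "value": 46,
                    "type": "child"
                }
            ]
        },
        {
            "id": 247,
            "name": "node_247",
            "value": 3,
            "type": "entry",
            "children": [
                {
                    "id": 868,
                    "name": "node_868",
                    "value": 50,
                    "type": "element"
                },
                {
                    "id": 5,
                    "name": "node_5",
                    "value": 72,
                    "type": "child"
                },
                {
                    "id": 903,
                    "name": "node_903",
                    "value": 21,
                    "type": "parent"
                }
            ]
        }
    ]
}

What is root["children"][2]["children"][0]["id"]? 868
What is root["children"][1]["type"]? "root"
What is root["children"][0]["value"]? 16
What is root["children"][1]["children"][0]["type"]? "entry"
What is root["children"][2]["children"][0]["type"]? "element"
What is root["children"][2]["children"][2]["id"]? 903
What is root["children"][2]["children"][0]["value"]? 50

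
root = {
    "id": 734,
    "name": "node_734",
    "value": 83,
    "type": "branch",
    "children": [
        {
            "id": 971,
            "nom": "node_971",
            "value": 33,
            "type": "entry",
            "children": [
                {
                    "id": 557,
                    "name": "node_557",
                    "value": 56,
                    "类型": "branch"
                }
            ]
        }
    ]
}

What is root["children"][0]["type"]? "entry"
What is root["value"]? 83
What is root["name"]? "node_734"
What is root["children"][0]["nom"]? "node_971"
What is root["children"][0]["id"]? 971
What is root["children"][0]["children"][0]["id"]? 557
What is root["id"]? 734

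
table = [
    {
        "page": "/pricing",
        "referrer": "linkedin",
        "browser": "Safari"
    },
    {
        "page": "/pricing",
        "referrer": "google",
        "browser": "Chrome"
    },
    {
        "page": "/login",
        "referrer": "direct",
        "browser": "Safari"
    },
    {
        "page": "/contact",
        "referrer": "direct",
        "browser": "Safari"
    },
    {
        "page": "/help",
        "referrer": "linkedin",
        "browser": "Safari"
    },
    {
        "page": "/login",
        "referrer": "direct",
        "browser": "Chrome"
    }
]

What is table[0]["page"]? "/pricing"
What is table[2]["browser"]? "Safari"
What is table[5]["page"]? "/login"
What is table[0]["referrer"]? "linkedin"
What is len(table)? 6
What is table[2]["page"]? "/login"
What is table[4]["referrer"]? "linkedin"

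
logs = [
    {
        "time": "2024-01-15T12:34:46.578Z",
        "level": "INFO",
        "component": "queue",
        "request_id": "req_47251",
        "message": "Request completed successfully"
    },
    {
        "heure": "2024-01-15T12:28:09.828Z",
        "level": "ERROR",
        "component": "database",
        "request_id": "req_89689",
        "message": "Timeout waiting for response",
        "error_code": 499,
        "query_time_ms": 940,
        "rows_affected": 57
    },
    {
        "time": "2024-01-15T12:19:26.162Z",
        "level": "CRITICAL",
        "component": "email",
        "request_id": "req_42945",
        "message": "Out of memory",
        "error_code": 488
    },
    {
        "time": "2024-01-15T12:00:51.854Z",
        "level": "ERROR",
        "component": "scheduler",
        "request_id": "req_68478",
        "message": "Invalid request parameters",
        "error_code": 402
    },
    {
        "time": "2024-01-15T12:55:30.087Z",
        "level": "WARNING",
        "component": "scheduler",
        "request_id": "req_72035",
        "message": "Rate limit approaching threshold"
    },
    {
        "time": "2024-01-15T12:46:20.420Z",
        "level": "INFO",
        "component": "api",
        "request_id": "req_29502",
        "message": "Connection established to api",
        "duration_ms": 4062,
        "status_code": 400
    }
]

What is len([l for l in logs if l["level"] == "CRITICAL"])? 1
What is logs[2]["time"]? "2024-01-15T12:19:26.162Z"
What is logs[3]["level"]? "ERROR"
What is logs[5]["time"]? "2024-01-15T12:46:20.420Z"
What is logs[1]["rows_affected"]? 57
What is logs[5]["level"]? "INFO"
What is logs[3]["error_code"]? 402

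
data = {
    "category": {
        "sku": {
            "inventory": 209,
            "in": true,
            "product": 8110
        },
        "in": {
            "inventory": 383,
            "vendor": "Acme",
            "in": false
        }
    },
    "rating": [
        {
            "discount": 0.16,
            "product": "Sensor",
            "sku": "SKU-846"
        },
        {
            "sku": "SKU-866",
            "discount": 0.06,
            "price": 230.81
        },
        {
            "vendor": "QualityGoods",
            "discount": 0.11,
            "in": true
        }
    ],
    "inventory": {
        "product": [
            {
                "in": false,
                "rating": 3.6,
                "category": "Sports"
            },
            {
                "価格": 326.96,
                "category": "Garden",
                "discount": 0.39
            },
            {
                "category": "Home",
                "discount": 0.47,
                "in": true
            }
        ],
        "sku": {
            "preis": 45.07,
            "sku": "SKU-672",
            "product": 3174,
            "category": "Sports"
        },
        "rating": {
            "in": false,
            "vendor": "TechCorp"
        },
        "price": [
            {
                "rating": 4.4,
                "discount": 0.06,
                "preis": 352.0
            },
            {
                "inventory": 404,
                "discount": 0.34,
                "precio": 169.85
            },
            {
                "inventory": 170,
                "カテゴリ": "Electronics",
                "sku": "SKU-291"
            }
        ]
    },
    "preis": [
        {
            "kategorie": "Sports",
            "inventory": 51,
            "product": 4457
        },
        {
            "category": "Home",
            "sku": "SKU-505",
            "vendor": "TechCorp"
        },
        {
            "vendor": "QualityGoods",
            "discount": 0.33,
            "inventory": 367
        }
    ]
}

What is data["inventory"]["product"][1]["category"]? "Garden"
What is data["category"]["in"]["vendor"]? "Acme"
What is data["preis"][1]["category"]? "Home"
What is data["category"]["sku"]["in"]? True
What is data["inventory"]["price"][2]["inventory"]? 170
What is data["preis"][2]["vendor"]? "QualityGoods"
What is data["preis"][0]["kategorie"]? "Sports"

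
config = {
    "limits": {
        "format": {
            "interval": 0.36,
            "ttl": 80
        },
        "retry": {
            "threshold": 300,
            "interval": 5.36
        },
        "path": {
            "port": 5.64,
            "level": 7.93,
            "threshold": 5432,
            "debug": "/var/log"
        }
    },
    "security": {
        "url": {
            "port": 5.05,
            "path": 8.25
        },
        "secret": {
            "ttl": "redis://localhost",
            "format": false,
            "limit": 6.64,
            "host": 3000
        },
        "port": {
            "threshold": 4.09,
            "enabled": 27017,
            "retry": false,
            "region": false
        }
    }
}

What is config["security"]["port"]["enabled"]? 27017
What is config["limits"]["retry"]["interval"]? 5.36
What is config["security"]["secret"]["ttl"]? "redis://localhost"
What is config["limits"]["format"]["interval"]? 0.36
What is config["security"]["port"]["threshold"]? 4.09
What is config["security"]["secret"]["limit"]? 6.64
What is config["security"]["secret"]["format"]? False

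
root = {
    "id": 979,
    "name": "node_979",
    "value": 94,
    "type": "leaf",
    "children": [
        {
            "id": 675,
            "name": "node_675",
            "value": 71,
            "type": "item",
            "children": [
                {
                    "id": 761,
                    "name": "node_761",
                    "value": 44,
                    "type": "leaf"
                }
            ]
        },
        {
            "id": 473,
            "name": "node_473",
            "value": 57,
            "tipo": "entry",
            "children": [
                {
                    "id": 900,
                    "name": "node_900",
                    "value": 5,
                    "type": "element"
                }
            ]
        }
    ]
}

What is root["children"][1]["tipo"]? "entry"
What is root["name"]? "node_979"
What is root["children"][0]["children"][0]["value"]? 44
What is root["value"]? 94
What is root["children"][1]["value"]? 57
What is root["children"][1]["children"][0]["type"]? "element"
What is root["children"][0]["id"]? 675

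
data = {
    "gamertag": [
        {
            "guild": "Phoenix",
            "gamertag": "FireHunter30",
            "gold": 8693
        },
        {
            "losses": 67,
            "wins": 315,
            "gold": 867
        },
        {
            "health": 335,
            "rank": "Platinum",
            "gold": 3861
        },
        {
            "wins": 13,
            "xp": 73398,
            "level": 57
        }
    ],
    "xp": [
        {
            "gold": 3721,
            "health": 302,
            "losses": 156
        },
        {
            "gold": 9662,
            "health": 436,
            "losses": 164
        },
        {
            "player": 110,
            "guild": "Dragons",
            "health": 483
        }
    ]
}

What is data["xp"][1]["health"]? 436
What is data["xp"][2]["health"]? 483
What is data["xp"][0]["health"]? 302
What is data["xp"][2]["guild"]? "Dragons"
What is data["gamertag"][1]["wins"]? 315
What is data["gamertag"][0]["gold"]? 8693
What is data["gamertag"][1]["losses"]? 67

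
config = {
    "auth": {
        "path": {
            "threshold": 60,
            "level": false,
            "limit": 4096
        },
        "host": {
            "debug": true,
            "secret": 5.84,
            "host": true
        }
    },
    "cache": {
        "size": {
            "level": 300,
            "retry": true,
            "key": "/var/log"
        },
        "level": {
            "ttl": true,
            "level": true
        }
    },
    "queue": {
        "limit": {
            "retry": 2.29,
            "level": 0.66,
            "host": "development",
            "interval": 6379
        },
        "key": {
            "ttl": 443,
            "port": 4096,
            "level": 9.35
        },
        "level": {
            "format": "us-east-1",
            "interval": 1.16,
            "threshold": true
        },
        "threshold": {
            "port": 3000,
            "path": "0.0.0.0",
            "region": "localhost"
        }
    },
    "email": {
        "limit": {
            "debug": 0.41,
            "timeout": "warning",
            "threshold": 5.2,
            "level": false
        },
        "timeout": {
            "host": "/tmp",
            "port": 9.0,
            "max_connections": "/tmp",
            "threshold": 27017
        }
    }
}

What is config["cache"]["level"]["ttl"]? True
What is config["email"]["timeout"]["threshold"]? 27017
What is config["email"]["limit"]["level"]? False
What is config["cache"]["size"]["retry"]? True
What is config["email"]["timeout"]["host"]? "/tmp"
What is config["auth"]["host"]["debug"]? True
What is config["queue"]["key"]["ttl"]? 443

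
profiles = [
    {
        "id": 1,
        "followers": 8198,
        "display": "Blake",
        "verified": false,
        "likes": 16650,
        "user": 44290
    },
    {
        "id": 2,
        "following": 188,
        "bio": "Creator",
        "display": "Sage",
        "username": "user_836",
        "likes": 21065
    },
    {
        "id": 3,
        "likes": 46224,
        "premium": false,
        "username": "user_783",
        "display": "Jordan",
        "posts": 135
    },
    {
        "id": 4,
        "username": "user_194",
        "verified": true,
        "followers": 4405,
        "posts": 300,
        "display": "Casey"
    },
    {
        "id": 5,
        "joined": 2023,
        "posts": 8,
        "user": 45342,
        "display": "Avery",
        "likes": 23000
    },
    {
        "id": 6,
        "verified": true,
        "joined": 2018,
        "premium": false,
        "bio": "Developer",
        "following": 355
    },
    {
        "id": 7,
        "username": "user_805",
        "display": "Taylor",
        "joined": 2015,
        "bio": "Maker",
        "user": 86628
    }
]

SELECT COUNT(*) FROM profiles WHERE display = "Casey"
1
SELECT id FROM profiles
[1, 2, 3, 4, 5, 6, 7]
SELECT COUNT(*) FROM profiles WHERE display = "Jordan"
1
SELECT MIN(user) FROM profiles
44290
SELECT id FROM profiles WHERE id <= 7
[1, 2, 3, 4, 5, 6, 7]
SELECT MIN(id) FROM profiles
1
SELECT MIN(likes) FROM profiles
16650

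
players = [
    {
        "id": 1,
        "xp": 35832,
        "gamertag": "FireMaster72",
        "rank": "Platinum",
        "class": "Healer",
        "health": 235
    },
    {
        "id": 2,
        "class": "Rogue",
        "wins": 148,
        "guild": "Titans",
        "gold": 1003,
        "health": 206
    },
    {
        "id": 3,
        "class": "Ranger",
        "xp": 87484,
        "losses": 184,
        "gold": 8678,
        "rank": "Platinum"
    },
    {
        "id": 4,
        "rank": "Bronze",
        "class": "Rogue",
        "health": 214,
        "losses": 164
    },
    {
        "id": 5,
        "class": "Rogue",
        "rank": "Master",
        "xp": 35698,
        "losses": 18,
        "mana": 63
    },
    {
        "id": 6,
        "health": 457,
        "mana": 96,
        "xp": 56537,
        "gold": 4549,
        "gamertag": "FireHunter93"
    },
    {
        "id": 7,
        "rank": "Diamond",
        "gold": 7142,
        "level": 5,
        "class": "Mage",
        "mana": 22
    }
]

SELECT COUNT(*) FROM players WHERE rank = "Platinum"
2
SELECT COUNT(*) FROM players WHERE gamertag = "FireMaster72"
1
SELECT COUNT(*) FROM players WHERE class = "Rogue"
3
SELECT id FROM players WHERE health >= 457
[6]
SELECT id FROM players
[1, 2, 3, 4, 5, 6, 7]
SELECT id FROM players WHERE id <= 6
[1, 2, 3, 4, 5, 6]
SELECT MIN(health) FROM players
206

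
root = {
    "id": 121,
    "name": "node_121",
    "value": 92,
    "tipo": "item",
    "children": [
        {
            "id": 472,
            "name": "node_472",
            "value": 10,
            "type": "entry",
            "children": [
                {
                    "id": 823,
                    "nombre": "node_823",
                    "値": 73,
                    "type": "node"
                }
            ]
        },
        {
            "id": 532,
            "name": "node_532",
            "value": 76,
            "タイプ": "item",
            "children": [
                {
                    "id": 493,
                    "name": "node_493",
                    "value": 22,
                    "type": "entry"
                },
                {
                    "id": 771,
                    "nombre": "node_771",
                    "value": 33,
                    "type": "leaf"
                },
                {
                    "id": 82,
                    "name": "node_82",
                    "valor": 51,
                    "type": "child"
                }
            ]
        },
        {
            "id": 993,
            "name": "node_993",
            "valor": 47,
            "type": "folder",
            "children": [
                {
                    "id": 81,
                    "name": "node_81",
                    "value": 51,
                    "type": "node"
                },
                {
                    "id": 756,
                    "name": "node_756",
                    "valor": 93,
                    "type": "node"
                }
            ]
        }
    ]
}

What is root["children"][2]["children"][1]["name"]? "node_756"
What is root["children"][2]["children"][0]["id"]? 81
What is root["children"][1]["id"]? 532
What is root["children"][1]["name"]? "node_532"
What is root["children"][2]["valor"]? 47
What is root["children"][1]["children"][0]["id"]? 493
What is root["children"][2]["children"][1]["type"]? "node"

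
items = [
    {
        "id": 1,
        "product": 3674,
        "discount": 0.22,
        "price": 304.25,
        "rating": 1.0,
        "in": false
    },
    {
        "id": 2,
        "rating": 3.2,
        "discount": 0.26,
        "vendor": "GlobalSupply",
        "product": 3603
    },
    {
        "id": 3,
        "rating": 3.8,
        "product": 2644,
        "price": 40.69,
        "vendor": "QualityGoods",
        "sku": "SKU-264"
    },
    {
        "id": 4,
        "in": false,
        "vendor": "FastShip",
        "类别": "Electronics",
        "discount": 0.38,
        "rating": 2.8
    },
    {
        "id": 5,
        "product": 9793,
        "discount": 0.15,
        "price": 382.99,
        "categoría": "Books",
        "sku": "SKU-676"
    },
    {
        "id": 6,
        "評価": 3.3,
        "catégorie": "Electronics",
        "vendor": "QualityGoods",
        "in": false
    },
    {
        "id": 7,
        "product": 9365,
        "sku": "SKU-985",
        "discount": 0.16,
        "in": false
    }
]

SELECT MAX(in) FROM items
False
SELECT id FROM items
[1, 2, 3, 4, 5, 6, 7]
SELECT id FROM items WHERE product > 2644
[1, 2, 5, 7]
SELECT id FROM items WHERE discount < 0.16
[5]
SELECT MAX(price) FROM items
382.99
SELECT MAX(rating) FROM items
3.8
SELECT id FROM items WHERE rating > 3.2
[3]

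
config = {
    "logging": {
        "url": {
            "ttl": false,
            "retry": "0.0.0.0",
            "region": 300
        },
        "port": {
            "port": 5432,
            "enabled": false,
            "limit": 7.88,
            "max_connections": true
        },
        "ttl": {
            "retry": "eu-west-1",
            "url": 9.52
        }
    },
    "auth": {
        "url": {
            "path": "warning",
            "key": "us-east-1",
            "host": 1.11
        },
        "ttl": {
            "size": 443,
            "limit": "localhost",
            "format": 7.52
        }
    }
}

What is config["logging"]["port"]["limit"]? 7.88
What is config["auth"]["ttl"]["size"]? 443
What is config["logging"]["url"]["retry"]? "0.0.0.0"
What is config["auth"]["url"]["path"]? "warning"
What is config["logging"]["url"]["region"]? 300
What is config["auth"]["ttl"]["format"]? 7.52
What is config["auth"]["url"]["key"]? "us-east-1"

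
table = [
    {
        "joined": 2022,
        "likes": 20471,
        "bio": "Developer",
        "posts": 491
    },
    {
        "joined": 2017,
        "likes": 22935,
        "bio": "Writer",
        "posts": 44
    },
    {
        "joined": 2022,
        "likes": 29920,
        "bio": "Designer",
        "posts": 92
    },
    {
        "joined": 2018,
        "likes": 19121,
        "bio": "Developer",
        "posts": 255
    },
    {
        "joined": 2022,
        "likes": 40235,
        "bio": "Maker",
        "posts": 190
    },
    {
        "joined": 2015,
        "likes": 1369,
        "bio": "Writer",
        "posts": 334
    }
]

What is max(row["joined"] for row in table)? 2022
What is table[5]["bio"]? "Writer"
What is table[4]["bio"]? "Maker"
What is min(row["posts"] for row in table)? 44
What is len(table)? 6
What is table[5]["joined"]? 2015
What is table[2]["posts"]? 92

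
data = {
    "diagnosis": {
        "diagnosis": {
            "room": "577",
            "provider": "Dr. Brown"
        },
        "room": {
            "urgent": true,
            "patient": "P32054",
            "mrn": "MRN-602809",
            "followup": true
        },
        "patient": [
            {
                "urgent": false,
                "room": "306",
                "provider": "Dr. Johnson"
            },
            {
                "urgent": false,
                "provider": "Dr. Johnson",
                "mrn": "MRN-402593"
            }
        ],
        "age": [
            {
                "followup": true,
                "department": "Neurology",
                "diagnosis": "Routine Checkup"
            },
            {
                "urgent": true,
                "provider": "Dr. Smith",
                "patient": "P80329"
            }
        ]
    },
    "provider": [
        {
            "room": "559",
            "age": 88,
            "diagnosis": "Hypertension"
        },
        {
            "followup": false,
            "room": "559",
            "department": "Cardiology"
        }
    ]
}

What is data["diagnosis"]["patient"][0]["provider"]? "Dr. Johnson"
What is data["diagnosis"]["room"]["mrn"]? "MRN-602809"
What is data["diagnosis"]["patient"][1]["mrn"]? "MRN-402593"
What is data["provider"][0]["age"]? 88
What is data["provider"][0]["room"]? "559"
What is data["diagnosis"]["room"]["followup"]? True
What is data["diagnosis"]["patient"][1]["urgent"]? False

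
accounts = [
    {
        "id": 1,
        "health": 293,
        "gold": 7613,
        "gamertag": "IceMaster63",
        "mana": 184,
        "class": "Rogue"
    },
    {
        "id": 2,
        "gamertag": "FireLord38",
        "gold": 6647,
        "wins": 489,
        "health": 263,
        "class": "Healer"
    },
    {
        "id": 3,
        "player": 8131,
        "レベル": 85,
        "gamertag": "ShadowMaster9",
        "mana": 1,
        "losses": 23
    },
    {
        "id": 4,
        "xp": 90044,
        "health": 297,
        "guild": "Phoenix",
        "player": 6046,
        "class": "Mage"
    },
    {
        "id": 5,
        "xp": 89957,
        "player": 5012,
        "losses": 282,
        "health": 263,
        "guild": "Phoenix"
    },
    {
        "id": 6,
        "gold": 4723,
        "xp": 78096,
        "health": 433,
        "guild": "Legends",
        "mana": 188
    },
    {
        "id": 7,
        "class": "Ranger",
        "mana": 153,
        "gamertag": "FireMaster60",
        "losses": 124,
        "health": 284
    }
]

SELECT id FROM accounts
[1, 2, 3, 4, 5, 6, 7]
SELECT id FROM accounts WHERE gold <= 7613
[1, 2, 6]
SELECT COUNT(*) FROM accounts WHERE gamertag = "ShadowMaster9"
1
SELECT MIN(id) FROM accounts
1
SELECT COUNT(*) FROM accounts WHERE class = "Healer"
1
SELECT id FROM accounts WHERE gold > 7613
[]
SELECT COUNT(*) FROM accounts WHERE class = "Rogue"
1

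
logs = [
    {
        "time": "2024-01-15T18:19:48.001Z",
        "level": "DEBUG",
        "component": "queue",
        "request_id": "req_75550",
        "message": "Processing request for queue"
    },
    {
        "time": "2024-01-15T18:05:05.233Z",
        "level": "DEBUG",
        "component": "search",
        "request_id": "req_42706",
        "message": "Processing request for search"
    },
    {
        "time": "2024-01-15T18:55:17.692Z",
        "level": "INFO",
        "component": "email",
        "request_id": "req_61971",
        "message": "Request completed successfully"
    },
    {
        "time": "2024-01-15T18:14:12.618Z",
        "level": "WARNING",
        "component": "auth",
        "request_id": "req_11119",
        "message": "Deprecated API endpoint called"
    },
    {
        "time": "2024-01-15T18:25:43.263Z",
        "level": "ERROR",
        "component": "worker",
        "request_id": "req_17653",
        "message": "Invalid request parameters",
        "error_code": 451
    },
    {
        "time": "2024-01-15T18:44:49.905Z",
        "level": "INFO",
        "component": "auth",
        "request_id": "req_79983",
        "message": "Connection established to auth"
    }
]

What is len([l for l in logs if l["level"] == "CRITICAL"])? 0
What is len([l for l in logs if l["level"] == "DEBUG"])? 2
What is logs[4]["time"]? "2024-01-15T18:25:43.263Z"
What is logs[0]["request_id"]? "req_75550"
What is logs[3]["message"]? "Deprecated API endpoint called"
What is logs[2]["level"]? "INFO"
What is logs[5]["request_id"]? "req_79983"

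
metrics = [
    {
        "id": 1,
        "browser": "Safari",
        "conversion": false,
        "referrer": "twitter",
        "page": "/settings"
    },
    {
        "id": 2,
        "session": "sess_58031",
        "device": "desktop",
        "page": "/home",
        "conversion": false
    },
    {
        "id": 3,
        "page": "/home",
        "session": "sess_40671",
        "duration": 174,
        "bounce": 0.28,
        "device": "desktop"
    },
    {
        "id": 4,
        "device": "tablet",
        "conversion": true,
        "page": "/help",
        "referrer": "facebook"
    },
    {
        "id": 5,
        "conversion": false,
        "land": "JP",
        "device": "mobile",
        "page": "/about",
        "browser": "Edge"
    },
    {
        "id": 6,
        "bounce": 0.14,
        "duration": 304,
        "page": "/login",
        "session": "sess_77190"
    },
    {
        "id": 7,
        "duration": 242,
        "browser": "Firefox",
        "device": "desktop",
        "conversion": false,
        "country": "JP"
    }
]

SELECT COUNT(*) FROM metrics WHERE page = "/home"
2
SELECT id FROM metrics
[1, 2, 3, 4, 5, 6, 7]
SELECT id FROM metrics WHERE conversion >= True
[4]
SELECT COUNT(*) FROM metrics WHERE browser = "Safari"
1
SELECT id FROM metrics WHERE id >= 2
[2, 3, 4, 5, 6, 7]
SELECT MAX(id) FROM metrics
7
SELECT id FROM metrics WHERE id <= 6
[1, 2, 3, 4, 5, 6]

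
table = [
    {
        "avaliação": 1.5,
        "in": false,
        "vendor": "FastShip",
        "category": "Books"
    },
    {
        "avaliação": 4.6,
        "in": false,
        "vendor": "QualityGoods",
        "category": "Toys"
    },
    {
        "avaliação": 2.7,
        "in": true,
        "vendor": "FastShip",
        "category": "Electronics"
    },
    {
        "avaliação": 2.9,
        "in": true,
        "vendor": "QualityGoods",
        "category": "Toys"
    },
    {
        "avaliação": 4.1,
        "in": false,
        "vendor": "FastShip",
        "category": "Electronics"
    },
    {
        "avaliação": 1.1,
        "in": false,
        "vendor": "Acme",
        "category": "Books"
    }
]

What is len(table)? 6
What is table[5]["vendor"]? "Acme"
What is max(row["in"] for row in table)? True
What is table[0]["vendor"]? "FastShip"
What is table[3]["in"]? True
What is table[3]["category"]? "Toys"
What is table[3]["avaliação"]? 2.9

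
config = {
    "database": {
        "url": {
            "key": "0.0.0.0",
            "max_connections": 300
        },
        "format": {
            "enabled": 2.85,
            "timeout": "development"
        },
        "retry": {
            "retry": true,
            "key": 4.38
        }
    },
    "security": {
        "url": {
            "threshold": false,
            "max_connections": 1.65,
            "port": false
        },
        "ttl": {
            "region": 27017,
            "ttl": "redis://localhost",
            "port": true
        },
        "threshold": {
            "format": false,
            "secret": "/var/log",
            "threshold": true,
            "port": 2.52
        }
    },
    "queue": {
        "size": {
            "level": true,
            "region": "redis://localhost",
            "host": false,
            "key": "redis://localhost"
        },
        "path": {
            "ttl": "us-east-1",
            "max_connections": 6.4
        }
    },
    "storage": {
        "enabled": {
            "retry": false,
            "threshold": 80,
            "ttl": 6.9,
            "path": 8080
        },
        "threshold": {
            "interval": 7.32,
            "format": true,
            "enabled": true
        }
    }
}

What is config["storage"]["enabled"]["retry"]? False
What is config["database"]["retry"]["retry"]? True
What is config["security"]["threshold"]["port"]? 2.52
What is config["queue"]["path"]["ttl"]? "us-east-1"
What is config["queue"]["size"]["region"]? "redis://localhost"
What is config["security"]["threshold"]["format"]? False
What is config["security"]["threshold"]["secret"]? "/var/log"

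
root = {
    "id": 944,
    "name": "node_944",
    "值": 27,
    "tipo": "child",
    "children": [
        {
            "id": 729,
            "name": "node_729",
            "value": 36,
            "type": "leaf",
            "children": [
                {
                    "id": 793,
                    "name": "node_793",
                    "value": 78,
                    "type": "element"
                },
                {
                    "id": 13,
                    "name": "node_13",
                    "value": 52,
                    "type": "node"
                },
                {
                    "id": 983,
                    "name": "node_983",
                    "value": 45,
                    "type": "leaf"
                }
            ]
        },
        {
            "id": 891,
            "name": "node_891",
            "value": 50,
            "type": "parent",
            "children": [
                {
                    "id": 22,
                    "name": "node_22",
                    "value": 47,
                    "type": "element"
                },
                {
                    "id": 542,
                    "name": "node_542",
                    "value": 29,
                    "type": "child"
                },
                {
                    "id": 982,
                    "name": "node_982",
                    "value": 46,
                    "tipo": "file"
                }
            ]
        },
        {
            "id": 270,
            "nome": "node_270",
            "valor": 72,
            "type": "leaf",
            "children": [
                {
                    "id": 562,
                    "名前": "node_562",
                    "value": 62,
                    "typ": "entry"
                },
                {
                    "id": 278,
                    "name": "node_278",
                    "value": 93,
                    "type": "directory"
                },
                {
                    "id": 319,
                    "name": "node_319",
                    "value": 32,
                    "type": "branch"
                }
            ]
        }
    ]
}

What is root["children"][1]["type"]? "parent"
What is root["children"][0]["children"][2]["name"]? "node_983"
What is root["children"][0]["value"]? 36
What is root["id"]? 944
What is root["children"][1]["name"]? "node_891"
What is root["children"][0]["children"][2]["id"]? 983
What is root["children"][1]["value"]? 50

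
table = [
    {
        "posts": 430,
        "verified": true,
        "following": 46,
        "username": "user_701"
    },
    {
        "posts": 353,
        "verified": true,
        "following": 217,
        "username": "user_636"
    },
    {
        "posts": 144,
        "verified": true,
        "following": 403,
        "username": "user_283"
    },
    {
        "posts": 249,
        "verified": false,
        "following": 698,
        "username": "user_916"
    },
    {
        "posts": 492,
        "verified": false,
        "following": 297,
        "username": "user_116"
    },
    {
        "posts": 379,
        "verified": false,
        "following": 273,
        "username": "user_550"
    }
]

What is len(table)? 6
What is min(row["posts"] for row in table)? 144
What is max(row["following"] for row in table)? 698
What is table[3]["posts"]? 249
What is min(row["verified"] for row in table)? False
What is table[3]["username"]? "user_916"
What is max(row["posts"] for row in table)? 492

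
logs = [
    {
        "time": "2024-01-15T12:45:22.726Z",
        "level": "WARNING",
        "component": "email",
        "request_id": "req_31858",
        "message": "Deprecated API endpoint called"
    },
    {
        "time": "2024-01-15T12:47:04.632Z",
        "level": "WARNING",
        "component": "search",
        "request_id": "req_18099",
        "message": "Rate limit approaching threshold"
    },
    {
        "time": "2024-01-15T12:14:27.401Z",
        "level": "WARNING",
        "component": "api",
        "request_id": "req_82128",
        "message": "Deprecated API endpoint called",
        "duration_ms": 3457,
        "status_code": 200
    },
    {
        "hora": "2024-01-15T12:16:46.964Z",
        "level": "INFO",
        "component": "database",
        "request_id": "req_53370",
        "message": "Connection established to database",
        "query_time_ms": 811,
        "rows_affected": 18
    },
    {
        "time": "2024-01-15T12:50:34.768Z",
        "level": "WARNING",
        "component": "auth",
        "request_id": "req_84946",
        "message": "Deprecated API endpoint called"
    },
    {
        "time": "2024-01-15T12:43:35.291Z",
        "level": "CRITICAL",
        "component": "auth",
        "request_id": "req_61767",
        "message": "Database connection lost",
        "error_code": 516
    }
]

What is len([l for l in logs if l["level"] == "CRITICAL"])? 1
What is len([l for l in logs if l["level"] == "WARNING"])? 4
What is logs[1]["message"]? "Rate limit approaching threshold"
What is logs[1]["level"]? "WARNING"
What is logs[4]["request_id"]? "req_84946"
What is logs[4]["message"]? "Deprecated API endpoint called"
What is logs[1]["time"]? "2024-01-15T12:47:04.632Z"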